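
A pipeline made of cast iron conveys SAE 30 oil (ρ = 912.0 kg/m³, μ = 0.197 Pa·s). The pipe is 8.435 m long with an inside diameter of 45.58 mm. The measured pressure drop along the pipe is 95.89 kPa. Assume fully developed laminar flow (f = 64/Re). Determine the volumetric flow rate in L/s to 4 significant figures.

Q ≈ 6.113 L/s

For laminar flow, f = 64/Re with Re = ρVD/μ, so Darcy-Weisbach reduces to ΔP = 32μLV/D². Solving for V: V = ΔP·D²/(32μL) = 9.589e+04·(0.04558)²/(32·0.197·8.435) = 3.746 m/s.
Check: Re = ρVD/μ = 912·3.746·0.04558/0.197 = 790.5 < 2300, so the laminar assumption holds.
Q = V·A = 3.746·(π/4·0.04558²) = 0.006113 m³/s = 6.113 L/s.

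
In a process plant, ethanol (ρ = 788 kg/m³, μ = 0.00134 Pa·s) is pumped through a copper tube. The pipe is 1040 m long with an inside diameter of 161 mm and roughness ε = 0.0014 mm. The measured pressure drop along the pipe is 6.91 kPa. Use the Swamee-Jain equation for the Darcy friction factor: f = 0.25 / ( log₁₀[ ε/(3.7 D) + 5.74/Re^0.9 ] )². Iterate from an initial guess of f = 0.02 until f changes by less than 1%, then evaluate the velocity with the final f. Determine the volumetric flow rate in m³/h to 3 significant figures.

Rearranging Darcy-Weisbach: V = √(2·ΔP·D/(f·L·ρ)). With ε/D = 1.4e-06/0.161 = 8.7e-06, iterate starting from f = 0.02:
  f = 0.02 → V = √(2·6910·0.161/(0.02·1040·788)) = 0.3684 m/s; Re = ρVD/μ = 3.488e+04; f → 0.02258
  f = 0.02258 → V = 0.3467 m/s; Re = 3.283e+04; f → 0.02291
  f = 0.02291 → V = 0.3443 m/s; Re = 3.26e+04; f → 0.02294
Converged (Δf/f < 1%). With the final f = 0.02294: V = √(2·6910·0.161/(0.02294·1040·788)) = 0.344 m/s.
Q = V·A = 0.344·(π/4·0.161²) = 0.007003 m³/s = 25.2 m³/h.

Q ≈ 25.2 m³/h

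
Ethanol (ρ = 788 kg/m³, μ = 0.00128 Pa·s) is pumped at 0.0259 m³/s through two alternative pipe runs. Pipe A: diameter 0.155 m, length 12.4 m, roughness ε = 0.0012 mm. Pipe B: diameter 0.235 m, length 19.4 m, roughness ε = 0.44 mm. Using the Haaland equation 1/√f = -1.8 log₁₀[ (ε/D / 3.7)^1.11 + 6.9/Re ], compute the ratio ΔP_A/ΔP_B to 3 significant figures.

Pipe A: V = Q/A = 0.0259/0.01887 = 1.373 m/s; Re = 1.31e+05; ε/D = 7.74e-06; Haaland → f = 0.01689; ΔP_A = f(L/D)(ρV²/2) = 1003 Pa.
Pipe B: V = Q/A = 0.0259/0.04337 = 0.5971 m/s; Re = 8.639e+04; ε/D = 0.00187; Haaland → f = 0.02486; ΔP_B = f(L/D)(ρV²/2) = 288.3 Pa.
ΔP_A/ΔP_B = 1003/288.3 = 3.48.

ΔP_A/ΔP_B ≈ 3.48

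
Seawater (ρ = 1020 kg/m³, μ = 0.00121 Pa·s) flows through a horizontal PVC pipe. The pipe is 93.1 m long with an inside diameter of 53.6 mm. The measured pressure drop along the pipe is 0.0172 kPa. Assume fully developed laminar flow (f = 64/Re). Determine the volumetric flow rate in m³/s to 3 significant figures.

Q ≈ 3.09×10^-5 m³/s

For laminar flow, f = 64/Re with Re = ρVD/μ, so Darcy-Weisbach reduces to ΔP = 32μLV/D². Solving for V: V = ΔP·D²/(32μL) = 17.2·(0.0536)²/(32·0.00121·93.1) = 0.01371 m/s.
Check: Re = ρVD/μ = 1020·0.01371·0.0536/0.00121 = 619.4 < 2300, so the laminar assumption holds.
Q = V·A = 0.01371·(π/4·0.0536²) = 3.093e-05 m³/s = 3.09×10^-5 m³/s.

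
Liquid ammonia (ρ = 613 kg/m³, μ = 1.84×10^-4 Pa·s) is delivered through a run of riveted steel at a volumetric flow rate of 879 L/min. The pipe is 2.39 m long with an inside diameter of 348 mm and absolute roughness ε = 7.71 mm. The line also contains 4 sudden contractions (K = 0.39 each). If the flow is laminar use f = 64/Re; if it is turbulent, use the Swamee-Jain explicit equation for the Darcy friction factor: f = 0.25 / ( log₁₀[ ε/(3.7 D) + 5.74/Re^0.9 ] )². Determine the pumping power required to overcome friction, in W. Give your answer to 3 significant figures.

P ≈ 0.203 W

Q = 879 L/min = 879/60000 = 0.01465 m³/s.
Cross-sectional area A = πD²/4 = π(0.348)²/4 = 0.09511 m²; mean velocity V = Q/A = 0.01465/0.09511 = 0.154 m/s.
Reynolds number Re = ρVD/μ = 613 · 0.154 · 0.348 / 0.000184 = 1.786e+05.
Re > 4000 → turbulent. Relative roughness ε/D = 0.00771/0.348 = 0.0222. Swamee-Jain: f = 0.25/(log₁₀[0.0222/3.7 + 5.74/1.786e+05^0.9])² = 0.25/(log₁₀[0.00599 + 0.000108])² = 0.25/(-2.215)² = 0.05096.
Total minor-loss coefficient ΣK = 4·0.39 = 1.56.
ΔP = [f·L/D + ΣK]·(ρV²/2) = [0.05096·2.39/0.348 + 1.56]·(613·0.154²/2) = [0.35 + 1.56]·7.271 = 13.89 Pa.
Pumping power P = QΔP = 0.01465·13.89 = 0.2035 W = 0.203 W.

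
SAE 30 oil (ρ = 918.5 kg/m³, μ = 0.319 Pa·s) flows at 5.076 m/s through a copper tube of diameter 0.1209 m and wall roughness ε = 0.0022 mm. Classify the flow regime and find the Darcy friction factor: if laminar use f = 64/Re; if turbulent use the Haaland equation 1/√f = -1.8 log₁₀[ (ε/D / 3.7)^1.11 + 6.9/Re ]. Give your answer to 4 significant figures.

f ≈ 0.03622

Re = ρVD/μ = 918.5·5.076·0.1209/0.319 = 1767.
Re < 2300 → laminar, so f = 64/Re = 0.03622 (roughness is irrelevant in laminar flow).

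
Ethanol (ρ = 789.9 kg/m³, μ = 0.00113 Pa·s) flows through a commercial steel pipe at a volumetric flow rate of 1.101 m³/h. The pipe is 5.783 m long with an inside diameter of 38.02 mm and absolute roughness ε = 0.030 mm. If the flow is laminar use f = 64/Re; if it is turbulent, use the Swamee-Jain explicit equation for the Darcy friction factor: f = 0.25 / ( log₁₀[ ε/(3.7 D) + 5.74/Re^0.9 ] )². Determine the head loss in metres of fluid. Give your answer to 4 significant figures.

Q = 1.101 m³/h = 1.101/3600 = 0.0003058 m³/s.
Cross-sectional area A = πD²/4 = π(0.03802)²/4 = 0.001135 m²; mean velocity V = Q/A = 0.0003058/0.001135 = 0.2694 m/s.
Reynolds number Re = ρVD/μ = 789.9 · 0.2694 · 0.03802 / 0.00113 = 7159.
Re > 4000 → turbulent. Relative roughness ε/D = 3e-05/0.03802 = 0.000789. Swamee-Jain: f = 0.25/(log₁₀[0.000789/3.7 + 5.74/7159^0.9])² = 0.25/(log₁₀[0.000213 + 0.00195])² = 0.25/(-2.665)² = 0.03519.
Darcy-Weisbach: ΔP = f(L/D)(ρV²/2) = 0.03519·(5.783/0.03802)·(789.9·0.2694²/2) = 0.03519·152.1·28.66 = 153.4 Pa.
Head loss h_f = ΔP/(ρg) = 153.4/(789.9·9.81) = 0.01980 m.

h_f ≈ 0.01980 m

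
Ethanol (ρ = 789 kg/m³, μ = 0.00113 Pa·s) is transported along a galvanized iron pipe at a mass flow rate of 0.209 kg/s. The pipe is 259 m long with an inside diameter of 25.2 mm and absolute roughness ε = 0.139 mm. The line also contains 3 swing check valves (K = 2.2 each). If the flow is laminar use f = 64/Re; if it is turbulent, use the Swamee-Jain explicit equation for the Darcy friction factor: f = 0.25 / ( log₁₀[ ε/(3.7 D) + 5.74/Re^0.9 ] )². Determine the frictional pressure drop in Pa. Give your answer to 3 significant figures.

A = πD²/4 = π(0.0252)²/4 = 0.0004988 m²; mean velocity V = ṁ/(ρA) = 0.209/(789 · 0.0004988) = 0.5311 m/s.
Reynolds number Re = ρVD/μ = 789 · 0.5311 · 0.0252 / 0.00113 = 9345.
Re > 4000 → turbulent. Relative roughness ε/D = 0.000139/0.0252 = 0.00552. Swamee-Jain: f = 0.25/(log₁₀[0.00552/3.7 + 5.74/9345^0.9])² = 0.25/(log₁₀[0.00149 + 0.00153])² = 0.25/(-2.52)² = 0.03938.
Total minor-loss coefficient ΣK = 3·2.2 = 6.6.
ΔP = [f·L/D + ΣK]·(ρV²/2) = [0.03938·259/0.0252 + 6.6]·(789·0.5311²/2) = [404.8 + 6.6]·111.3 = 4.578e+04 Pa.

ΔP ≈ 45800 Pa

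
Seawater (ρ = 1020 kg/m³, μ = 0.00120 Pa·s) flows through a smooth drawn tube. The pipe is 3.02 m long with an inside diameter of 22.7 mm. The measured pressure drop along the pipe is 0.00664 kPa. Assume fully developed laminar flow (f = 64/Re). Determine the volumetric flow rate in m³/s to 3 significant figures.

Q ≈ 1.19×10^-5 m³/s

For laminar flow, f = 64/Re with Re = ρVD/μ, so Darcy-Weisbach reduces to ΔP = 32μLV/D². Solving for V: V = ΔP·D²/(32μL) = 6.64·(0.0227)²/(32·0.0012·3.02) = 0.0295 m/s.
Check: Re = ρVD/μ = 1020·0.0295·0.0227/0.0012 = 569.3 < 2300, so the laminar assumption holds.
Q = V·A = 0.0295·(π/4·0.0227²) = 1.194e-05 m³/s = 1.19×10^-5 m³/s.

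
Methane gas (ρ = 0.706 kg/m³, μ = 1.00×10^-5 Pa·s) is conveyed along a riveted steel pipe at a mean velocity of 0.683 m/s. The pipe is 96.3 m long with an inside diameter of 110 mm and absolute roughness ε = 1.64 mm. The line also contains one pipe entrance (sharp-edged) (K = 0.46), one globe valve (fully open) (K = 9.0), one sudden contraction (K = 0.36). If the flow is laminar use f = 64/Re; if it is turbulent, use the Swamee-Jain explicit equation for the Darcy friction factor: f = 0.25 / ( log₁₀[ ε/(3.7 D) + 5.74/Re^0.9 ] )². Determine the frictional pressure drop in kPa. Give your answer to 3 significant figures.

Reynolds number Re = ρVD/μ = 0.706 · 0.683 · 0.11 / 1e-05 = 5304.
Re > 4000 → turbulent. Relative roughness ε/D = 0.00164/0.11 = 0.0149. Swamee-Jain: f = 0.25/(log₁₀[0.0149/3.7 + 5.74/5304^0.9])² = 0.25/(log₁₀[0.00403 + 0.00255])² = 0.25/(-2.182)² = 0.05252.
Total minor-loss coefficient ΣK = 1·0.46 + 1·9 + 1·0.36 = 9.82.
ΔP = [f·L/D + ΣK]·(ρV²/2) = [0.05252·96.3/0.11 + 9.82]·(0.706·0.683²/2) = [45.98 + 9.82]·0.1647 = 9.189 Pa.
ΔP = 9.189 Pa = 0.00919 kPa.

ΔP ≈ 0.00919 kPa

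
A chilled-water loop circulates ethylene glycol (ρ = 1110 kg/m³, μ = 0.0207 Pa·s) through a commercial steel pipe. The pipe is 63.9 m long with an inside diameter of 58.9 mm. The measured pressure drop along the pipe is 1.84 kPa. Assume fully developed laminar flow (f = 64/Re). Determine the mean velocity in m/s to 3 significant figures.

V ≈ 0.151 m/s

For laminar flow, f = 64/Re with Re = ρVD/μ, so Darcy-Weisbach reduces to ΔP = 32μLV/D². Solving for V: V = ΔP·D²/(32μL) = 1840·(0.0589)²/(32·0.0207·63.9) = 0.1508 m/s.
Check: Re = ρVD/μ = 1110·0.1508·0.0589/0.0207 = 476.3 < 2300, so the laminar assumption holds.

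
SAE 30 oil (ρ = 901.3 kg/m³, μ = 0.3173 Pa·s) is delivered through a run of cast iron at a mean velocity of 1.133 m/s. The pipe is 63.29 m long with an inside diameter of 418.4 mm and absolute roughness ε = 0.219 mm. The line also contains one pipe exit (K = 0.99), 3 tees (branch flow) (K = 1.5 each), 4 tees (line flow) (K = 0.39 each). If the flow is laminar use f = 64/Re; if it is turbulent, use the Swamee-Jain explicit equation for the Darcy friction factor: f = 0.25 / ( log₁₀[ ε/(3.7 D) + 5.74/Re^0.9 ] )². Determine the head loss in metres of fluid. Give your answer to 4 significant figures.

Reynolds number Re = ρVD/μ = 901.3 · 1.133 · 0.4184 / 0.317 = 1347.
Re < 2300 → laminar flow, so f = 64/Re = 64/1347 = 0.04753 (the turbulent correlation is not needed).
Total minor-loss coefficient ΣK = 1·0.99 + 3·1.5 + 4·0.39 = 7.05.
ΔP = [f·L/D + ΣK]·(ρV²/2) = [0.04753·63.29/0.4184 + 7.05]·(901.3·1.133²/2) = [7.19 + 7.05]·578.5 = 8238 Pa.
Head loss h_f = ΔP/(ρg) = 8238/(901.3·9.81) = 0.9317 m.

h_f ≈ 0.9317 m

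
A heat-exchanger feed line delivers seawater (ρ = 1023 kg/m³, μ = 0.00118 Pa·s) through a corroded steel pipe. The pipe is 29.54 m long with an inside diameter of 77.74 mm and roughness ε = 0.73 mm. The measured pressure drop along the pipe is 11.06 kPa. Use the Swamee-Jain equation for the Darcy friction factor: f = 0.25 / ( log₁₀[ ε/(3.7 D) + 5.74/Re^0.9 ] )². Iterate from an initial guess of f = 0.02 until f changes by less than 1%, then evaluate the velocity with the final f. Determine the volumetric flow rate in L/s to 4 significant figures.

Rearranging Darcy-Weisbach: V = √(2·ΔP·D/(f·L·ρ)). With ε/D = 0.00073/0.07774 = 0.00939, iterate starting from f = 0.02:
  f = 0.02 → V = √(2·1.106e+04·0.07774/(0.02·29.54·1023)) = 1.687 m/s; Re = ρVD/μ = 1.137e+05; f → 0.03789
  f = 0.03789 → V = 1.226 m/s; Re = 8.259e+04; f → 0.03814
Converged (Δf/f < 1%). With the final f = 0.03814: V = √(2·1.106e+04·0.07774/(0.03814·29.54·1023)) = 1.221 m/s.
Q = V·A = 1.221·(π/4·0.07774²) = 0.005797 m³/s = 5.797 L/s.

Q ≈ 5.797 L/s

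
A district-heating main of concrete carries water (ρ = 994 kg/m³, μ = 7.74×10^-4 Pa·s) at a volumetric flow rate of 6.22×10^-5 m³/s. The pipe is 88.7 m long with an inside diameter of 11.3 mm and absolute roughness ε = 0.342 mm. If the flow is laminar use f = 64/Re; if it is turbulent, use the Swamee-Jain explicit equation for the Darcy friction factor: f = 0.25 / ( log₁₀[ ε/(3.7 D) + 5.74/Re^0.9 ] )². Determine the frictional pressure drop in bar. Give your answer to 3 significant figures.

ΔP ≈ 0.928 bar

Cross-sectional area A = πD²/4 = π(0.0113)²/4 = 0.0001003 m²; mean velocity V = Q/A = 6.22e-05/0.0001003 = 0.6202 m/s.
Reynolds number Re = ρVD/μ = 994 · 0.6202 · 0.0113 / 0.000774 = 9001.
Re > 4000 → turbulent. Relative roughness ε/D = 0.000342/0.0113 = 0.0303. Swamee-Jain: f = 0.25/(log₁₀[0.0303/3.7 + 5.74/9001^0.9])² = 0.25/(log₁₀[0.00818 + 0.00159])² = 0.25/(-2.01)² = 0.06186.
Darcy-Weisbach: ΔP = f(L/D)(ρV²/2) = 0.06186·(88.7/0.0113)·(994·0.6202²/2) = 0.06186·7850·191.2 = 9.283e+04 Pa.
ΔP = 9.283e+04 Pa = 0.928 bar.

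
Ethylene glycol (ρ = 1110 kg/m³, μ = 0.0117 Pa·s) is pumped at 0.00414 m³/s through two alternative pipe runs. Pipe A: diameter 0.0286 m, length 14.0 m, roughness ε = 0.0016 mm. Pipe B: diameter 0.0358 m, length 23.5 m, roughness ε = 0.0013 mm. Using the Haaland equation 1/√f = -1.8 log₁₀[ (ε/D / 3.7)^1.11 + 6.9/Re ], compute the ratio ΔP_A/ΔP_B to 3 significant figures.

ΔP_A/ΔP_B ≈ 1.73

Pipe A: V = Q/A = 0.00414/0.0006424 = 6.444 m/s; Re = 1.749e+04; ε/D = 5.59e-05; Haaland → f = 0.02672; ΔP_A = f(L/D)(ρV²/2) = 3.014e+05 Pa.
Pipe B: V = Q/A = 0.00414/0.001007 = 4.113 m/s; Re = 1.397e+04; ε/D = 3.63e-05; Haaland → f = 0.02827; ΔP_B = f(L/D)(ρV²/2) = 1.742e+05 Pa.
ΔP_A/ΔP_B = 3.014e+05/1.742e+05 = 1.73.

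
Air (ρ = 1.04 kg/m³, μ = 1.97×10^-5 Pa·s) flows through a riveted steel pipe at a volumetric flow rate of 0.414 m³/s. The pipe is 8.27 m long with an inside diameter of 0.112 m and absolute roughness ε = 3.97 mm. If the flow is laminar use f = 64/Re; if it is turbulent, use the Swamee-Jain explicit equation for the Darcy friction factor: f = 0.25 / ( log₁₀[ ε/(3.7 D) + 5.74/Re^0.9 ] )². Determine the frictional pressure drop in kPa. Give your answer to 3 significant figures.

ΔP ≈ 4.17 kPa

Cross-sectional area A = πD²/4 = π(0.112)²/4 = 0.009852 m²; mean velocity V = Q/A = 0.414/0.009852 = 42.02 m/s.
Reynolds number Re = ρVD/μ = 1.04 · 42.02 · 0.112 / 1.97e-05 = 2.485e+05.
Re > 4000 → turbulent. Relative roughness ε/D = 0.00397/0.112 = 0.0354. Swamee-Jain: f = 0.25/(log₁₀[0.0354/3.7 + 5.74/2.485e+05^0.9])² = 0.25/(log₁₀[0.00958 + 8e-05])² = 0.25/(-2.015)² = 0.06157.
Darcy-Weisbach: ΔP = f(L/D)(ρV²/2) = 0.06157·(8.27/0.112)·(1.04·42.02²/2) = 0.06157·73.84·918.2 = 4175 Pa.
ΔP = 4175 Pa = 4.17 kPa.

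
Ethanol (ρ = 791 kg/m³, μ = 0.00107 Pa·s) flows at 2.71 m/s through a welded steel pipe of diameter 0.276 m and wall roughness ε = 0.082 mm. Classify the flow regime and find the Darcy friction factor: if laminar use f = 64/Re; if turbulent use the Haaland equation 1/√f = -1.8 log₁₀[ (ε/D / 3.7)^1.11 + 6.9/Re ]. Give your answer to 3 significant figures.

Re = ρVD/μ = 791·2.71·0.276/0.00107 = 5.529e+05.
Re > 4000 → turbulent. ε/D = 8.2e-05/0.276 = 0.000297; Haaland: 1/√f = -1.8 log₁₀[2.85e-05 + 1.25e-05] = 7.898, so f = 0.01603.

f ≈ 0.0160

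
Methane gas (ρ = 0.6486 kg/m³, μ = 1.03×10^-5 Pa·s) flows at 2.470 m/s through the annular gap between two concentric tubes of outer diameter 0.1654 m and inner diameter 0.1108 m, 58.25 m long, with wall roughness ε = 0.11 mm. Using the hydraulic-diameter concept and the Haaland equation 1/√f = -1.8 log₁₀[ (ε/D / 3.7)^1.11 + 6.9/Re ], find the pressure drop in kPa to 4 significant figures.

ΔP ≈ 0.07343 kPa

Hydraulic diameter D_h = 4A/P = D_o - D_i = 0.1654 - 0.1108 = 0.0546 m.
Re = ρVD_h/μ = 0.6486·2.47·0.0546/1.03e-05 = 8492.
ε/D_h = 0.00011/0.0546 = 0.00201; Haaland gives 1/√f = -1.8 log₁₀[0.000238+0.000812] = 5.361, so f = 0.03479.
ΔP = f(L/D_h)(ρV²/2) = 0.03479·58.25/0.0546·1.979 = 73.43 Pa.
ΔP = 0.07343 kPa.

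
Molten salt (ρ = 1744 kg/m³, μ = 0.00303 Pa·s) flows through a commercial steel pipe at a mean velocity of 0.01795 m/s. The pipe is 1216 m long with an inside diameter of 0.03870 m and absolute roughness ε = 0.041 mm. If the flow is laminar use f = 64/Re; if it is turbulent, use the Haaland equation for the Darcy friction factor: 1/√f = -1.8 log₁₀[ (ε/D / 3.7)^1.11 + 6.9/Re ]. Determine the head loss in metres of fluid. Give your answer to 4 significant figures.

Reynolds number Re = ρVD/μ = 1744 · 0.01795 · 0.0387 / 0.00303 = 399.8.
Re < 2300 → laminar flow, so f = 64/Re = 64/399.8 = 0.1601 (the turbulent correlation is not needed).
Darcy-Weisbach: ΔP = f(L/D)(ρV²/2) = 0.1601·(1216/0.0387)·(1744·0.01795²/2) = 0.1601·3.142e+04·0.281 = 1413 Pa.
Head loss h_f = ΔP/(ρg) = 1413/(1744·9.81) = 0.08259 m.

h_f ≈ 0.08259 m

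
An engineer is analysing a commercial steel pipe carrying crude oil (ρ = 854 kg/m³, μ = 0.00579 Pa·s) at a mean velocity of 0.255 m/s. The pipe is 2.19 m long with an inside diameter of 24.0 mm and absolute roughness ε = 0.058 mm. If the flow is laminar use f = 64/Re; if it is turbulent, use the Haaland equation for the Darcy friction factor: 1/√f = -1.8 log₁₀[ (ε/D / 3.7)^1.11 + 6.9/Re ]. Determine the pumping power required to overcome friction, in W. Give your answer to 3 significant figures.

P ≈ 0.0207 W

Reynolds number Re = ρVD/μ = 854 · 0.255 · 0.024 / 0.00579 = 902.7.
Re < 2300 → laminar flow, so f = 64/Re = 64/902.7 = 0.0709 (the turbulent correlation is not needed).
Darcy-Weisbach: ΔP = f(L/D)(ρV²/2) = 0.0709·(2.19/0.024)·(854·0.255²/2) = 0.0709·91.25·27.77 = 179.6 Pa.
Q = V·A = 0.255·0.0004524 = 0.0001154 m³/s.
Pumping power P = QΔP = 0.0001154·179.6 = 0.02072 W = 0.0207 W.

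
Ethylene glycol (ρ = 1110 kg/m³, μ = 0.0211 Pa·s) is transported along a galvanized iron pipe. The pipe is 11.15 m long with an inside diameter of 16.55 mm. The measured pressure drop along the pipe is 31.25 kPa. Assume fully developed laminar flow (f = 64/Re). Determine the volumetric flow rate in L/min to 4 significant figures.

For laminar flow, f = 64/Re with Re = ρVD/μ, so Darcy-Weisbach reduces to ΔP = 32μLV/D². Solving for V: V = ΔP·D²/(32μL) = 3.125e+04·(0.01655)²/(32·0.0211·11.15) = 1.137 m/s.
Check: Re = ρVD/μ = 1110·1.137·0.01655/0.0211 = 989.9 < 2300, so the laminar assumption holds.
Q = V·A = 1.137·(π/4·0.01655²) = 0.0002446 m³/s = 14.67 L/min.

Q ≈ 14.67 L/min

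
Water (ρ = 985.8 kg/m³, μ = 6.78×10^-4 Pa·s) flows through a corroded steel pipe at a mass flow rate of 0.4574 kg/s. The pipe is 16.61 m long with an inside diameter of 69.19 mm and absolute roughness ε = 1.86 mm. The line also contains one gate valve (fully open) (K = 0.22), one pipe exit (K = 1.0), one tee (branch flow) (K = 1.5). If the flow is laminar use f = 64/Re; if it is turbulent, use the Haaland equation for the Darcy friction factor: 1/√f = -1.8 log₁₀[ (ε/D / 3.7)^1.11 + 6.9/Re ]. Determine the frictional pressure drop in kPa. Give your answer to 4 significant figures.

ΔP ≈ 0.1237 kPa

A = πD²/4 = π(0.06919)²/4 = 0.00376 m²; mean velocity V = ṁ/(ρA) = 0.4574/(985.8 · 0.00376) = 0.1234 m/s.
Reynolds number Re = ρVD/μ = 985.8 · 0.1234 · 0.06919 / 0.000678 = 1.241e+04.
Re > 4000 → turbulent. Relative roughness ε/D = 0.00186/0.06919 = 0.0269. Haaland: 1/√f = -1.8 log₁₀[(0.0269/3.7)^1.11 + 6.9/1.241e+04] = -1.8 log₁₀[0.00423 + 0.000556] = 4.177, so f = 0.05733.
Total minor-loss coefficient ΣK = 1·0.22 + 1·1 + 1·1.5 = 2.72.
ΔP = [f·L/D + ΣK]·(ρV²/2) = [0.05733·16.61/0.06919 + 2.72]·(985.8·0.1234²/2) = [13.76 + 2.72]·7.506 = 123.7 Pa.
ΔP = 123.7 Pa = 0.1237 kPa.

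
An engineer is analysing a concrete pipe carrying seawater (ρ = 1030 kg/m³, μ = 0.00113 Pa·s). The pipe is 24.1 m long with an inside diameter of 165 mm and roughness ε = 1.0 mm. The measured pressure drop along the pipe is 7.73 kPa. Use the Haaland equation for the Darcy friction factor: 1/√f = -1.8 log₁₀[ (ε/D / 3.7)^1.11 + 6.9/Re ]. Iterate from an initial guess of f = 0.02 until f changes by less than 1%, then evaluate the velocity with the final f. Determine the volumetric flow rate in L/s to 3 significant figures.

Q ≈ 38.0 L/s

Rearranging Darcy-Weisbach: V = √(2·ΔP·D/(f·L·ρ)). With ε/D = 0.001/0.165 = 0.00606, iterate starting from f = 0.02:
  f = 0.02 → V = √(2·7730·0.165/(0.02·24.1·1030)) = 2.267 m/s; Re = ρVD/μ = 3.409e+05; f → 0.03251
  f = 0.03251 → V = 1.778 m/s; Re = 2.674e+05; f → 0.03257
Converged (Δf/f < 1%). With the final f = 0.03257: V = √(2·7730·0.165/(0.03257·24.1·1030)) = 1.776 m/s.
Q = V·A = 1.776·(π/4·0.165²) = 0.03798 m³/s = 38.0 L/s.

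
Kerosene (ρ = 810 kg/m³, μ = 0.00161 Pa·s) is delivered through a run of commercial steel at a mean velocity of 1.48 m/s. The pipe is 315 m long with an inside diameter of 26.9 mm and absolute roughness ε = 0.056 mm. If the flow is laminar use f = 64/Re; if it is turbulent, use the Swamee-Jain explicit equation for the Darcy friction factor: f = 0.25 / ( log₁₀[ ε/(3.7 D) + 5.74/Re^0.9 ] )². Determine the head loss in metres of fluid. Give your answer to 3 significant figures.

h_f ≈ 39.5 m

Reynolds number Re = ρVD/μ = 810 · 1.48 · 0.0269 / 0.00161 = 2.003e+04.
Re > 4000 → turbulent. Relative roughness ε/D = 5.6e-05/0.0269 = 0.00208. Swamee-Jain: f = 0.25/(log₁₀[0.00208/3.7 + 5.74/2.003e+04^0.9])² = 0.25/(log₁₀[0.000563 + 0.000772])² = 0.25/(-2.875)² = 0.03025.
Darcy-Weisbach: ΔP = f(L/D)(ρV²/2) = 0.03025·(315/0.0269)·(810·1.48²/2) = 0.03025·1.171e+04·887.1 = 3.142e+05 Pa.
Head loss h_f = ΔP/(ρg) = 3.142e+05/(810·9.81) = 39.5 m.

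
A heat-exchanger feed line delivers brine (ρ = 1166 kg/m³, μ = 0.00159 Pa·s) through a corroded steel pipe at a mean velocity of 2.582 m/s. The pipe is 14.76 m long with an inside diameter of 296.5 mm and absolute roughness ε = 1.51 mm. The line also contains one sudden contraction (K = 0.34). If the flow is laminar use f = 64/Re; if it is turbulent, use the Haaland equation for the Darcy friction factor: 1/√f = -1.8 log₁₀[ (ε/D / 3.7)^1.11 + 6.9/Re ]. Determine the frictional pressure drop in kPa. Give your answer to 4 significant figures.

Reynolds number Re = ρVD/μ = 1166 · 2.582 · 0.2965 / 0.00159 = 5.614e+05.
Re > 4000 → turbulent. Relative roughness ε/D = 0.00151/0.2965 = 0.00509. Haaland: 1/√f = -1.8 log₁₀[(0.00509/3.7)^1.11 + 6.9/5.614e+05] = -1.8 log₁₀[0.000667 + 1.23e-05] = 5.702, so f = 0.03075.
Total minor-loss coefficient ΣK = 1·0.34 = 0.34.
ΔP = [f·L/D + ΣK]·(ρV²/2) = [0.03075·14.76/0.2965 + 0.34]·(1166·2.582²/2) = [1.531 + 0.34]·3887 = 7271 Pa.
ΔP = 7271 Pa = 7.271 kPa.

ΔP ≈ 7.271 kPa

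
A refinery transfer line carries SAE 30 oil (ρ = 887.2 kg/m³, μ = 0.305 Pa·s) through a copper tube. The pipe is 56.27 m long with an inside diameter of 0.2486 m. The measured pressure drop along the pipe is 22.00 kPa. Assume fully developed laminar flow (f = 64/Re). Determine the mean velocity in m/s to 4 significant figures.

V ≈ 2.476 m/s

For laminar flow, f = 64/Re with Re = ρVD/μ, so Darcy-Weisbach reduces to ΔP = 32μLV/D². Solving for V: V = ΔP·D²/(32μL) = 2.2e+04·(0.2486)²/(32·0.305·56.27) = 2.476 m/s.
Check: Re = ρVD/μ = 887.2·2.476·0.2486/0.305 = 1790 < 2300, so the laminar assumption holds.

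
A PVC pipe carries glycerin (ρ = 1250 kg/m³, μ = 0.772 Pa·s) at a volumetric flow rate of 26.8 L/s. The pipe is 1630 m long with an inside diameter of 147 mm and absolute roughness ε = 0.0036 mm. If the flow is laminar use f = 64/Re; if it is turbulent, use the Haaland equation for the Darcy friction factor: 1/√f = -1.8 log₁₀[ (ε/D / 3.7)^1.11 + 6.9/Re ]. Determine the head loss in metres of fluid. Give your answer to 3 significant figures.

Q = 26.8 L/s = 26.8/1000 = 0.0268 m³/s.
Cross-sectional area A = πD²/4 = π(0.147)²/4 = 0.01697 m²; mean velocity V = Q/A = 0.0268/0.01697 = 1.579 m/s.
Reynolds number Re = ρVD/μ = 1250 · 1.579 · 0.147 / 0.772 = 375.9.
Re < 2300 → laminar flow, so f = 64/Re = 64/375.9 = 0.1703 (the turbulent correlation is not needed).
Darcy-Weisbach: ΔP = f(L/D)(ρV²/2) = 0.1703·(1630/0.147)·(1250·1.579²/2) = 0.1703·1.109e+04·1558 = 2.943e+06 Pa.
Head loss h_f = ΔP/(ρg) = 2.943e+06/(1250·9.81) = 240 m.

h_f ≈ 240 m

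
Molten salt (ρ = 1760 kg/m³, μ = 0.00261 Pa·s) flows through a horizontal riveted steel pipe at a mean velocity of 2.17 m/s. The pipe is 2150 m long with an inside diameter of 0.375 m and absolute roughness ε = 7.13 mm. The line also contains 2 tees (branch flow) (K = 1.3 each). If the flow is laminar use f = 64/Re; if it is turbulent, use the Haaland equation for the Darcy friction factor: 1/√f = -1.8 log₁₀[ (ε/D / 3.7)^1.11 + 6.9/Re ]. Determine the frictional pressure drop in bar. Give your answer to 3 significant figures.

ΔP ≈ 11.5 bar

Reynolds number Re = ρVD/μ = 1760 · 2.17 · 0.375 / 0.00261 = 5.487e+05.
Re > 4000 → turbulent. Relative roughness ε/D = 0.00713/0.375 = 0.019. Haaland: 1/√f = -1.8 log₁₀[(0.019/3.7)^1.11 + 6.9/5.487e+05] = -1.8 log₁₀[0.00288 + 1.26e-05] = 4.57, so f = 0.04788.
Total minor-loss coefficient ΣK = 2·1.3 = 2.6.
ΔP = [f·L/D + ΣK]·(ρV²/2) = [0.04788·2150/0.375 + 2.6]·(1760·2.17²/2) = [274.5 + 2.6]·4144 = 1.148e+06 Pa.
ΔP = 1.148e+06 Pa = 11.5 bar.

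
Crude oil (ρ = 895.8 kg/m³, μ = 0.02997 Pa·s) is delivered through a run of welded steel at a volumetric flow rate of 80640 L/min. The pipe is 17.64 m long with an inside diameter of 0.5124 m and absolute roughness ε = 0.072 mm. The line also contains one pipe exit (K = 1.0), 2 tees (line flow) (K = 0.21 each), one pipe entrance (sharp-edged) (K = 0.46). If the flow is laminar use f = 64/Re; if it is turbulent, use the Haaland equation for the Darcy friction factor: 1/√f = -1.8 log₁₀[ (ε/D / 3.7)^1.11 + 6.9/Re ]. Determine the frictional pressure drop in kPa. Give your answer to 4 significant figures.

Q = 80640 L/min = 80640/60000 = 1.344 m³/s.
Cross-sectional area A = πD²/4 = π(0.5124)²/4 = 0.2062 m²; mean velocity V = Q/A = 1.344/0.2062 = 6.518 m/s.
Reynolds number Re = ρVD/μ = 895.8 · 6.518 · 0.5124 / 0.03 = 9.982e+04.
Re > 4000 → turbulent. Relative roughness ε/D = 7.2e-05/0.5124 = 0.000141. Haaland: 1/√f = -1.8 log₁₀[(0.000141/3.7)^1.11 + 6.9/9.982e+04] = -1.8 log₁₀[1.24e-05 + 6.91e-05] = 7.36, so f = 0.01846.
Total minor-loss coefficient ΣK = 1·1 + 2·0.21 + 1·0.46 = 1.88.
ΔP = [f·L/D + ΣK]·(ρV²/2) = [0.01846·17.64/0.5124 + 1.88]·(895.8·6.518²/2) = [0.6356 + 1.88]·1.903e+04 = 4.786e+04 Pa.
ΔP = 4.786e+04 Pa = 47.86 kPa.

ΔP ≈ 47.86 kPa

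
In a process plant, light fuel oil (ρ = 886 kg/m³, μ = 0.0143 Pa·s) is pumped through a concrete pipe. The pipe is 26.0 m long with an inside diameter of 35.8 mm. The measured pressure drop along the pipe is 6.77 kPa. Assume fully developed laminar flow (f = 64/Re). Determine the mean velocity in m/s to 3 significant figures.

For laminar flow, f = 64/Re with Re = ρVD/μ, so Darcy-Weisbach reduces to ΔP = 32μLV/D². Solving for V: V = ΔP·D²/(32μL) = 6770·(0.0358)²/(32·0.0143·26) = 0.7293 m/s.
Check: Re = ρVD/μ = 886·0.7293·0.0358/0.0143 = 1618 < 2300, so the laminar assumption holds.

V ≈ 0.729 m/s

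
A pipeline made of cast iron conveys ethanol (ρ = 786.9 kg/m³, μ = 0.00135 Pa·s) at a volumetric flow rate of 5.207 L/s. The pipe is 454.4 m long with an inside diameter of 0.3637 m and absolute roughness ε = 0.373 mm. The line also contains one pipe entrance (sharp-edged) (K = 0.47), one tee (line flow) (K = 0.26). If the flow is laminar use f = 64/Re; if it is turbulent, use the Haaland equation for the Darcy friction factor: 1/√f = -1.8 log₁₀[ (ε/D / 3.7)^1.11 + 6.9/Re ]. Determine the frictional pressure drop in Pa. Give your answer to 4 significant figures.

ΔP ≈ 39.92 Pa

Q = 5.207 L/s = 5.207/1000 = 0.005207 m³/s.
Cross-sectional area A = πD²/4 = π(0.3637)²/4 = 0.1039 m²; mean velocity V = Q/A = 0.005207/0.1039 = 0.05012 m/s.
Reynolds number Re = ρVD/μ = 786.9 · 0.05012 · 0.3637 / 0.00135 = 1.063e+04.
Re > 4000 → turbulent. Relative roughness ε/D = 0.000373/0.3637 = 0.00103. Haaland: 1/√f = -1.8 log₁₀[(0.00103/3.7)^1.11 + 6.9/1.063e+04] = -1.8 log₁₀[0.000113 + 0.000649] = 5.613, so f = 0.03175.
Total minor-loss coefficient ΣK = 1·0.47 + 1·0.26 = 0.73.
ΔP = [f·L/D + ΣK]·(ρV²/2) = [0.03175·454.4/0.3637 + 0.73]·(786.9·0.05012²/2) = [39.66 + 0.73]·0.9884 = 39.92 Pa.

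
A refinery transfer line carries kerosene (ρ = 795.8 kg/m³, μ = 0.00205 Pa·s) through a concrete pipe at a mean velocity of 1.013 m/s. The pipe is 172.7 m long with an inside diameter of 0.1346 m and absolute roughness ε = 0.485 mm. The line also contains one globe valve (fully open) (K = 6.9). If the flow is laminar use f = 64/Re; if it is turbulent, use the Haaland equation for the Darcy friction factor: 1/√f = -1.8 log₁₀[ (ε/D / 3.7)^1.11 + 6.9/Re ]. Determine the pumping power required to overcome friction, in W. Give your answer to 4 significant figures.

P ≈ 263.6 W

Reynolds number Re = ρVD/μ = 795.8 · 1.013 · 0.1346 / 0.00205 = 5.293e+04.
Re > 4000 → turbulent. Relative roughness ε/D = 0.000485/0.1346 = 0.0036. Haaland: 1/√f = -1.8 log₁₀[(0.0036/3.7)^1.11 + 6.9/5.293e+04] = -1.8 log₁₀[0.000454 + 0.00013] = 5.82, so f = 0.02953.
Total minor-loss coefficient ΣK = 1·6.9 = 6.9.
ΔP = [f·L/D + ΣK]·(ρV²/2) = [0.02953·172.7/0.1346 + 6.9]·(795.8·1.013²/2) = [37.88 + 6.9]·408.3 = 1.829e+04 Pa.
Q = V·A = 1.013·0.01423 = 0.01441 m³/s.
Pumping power P = QΔP = 0.01441·1.829e+04 = 263.57 W = 263.6 W.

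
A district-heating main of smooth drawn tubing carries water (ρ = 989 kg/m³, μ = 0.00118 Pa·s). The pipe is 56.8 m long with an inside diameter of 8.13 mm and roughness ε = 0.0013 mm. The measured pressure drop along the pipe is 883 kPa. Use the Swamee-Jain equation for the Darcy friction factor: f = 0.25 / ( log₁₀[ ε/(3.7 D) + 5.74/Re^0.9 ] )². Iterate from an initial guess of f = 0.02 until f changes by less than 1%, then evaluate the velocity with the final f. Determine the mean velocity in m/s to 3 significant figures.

V ≈ 3.15 m/s

Rearranging Darcy-Weisbach: V = √(2·ΔP·D/(f·L·ρ)). With ε/D = 1.3e-06/0.00813 = 0.00016, iterate starting from f = 0.02:
  f = 0.02 → V = √(2·8.83e+05·0.00813/(0.02·56.8·989)) = 3.575 m/s; Re = ρVD/μ = 2.436e+04; f → 0.02502
  f = 0.02502 → V = 3.196 m/s; Re = 2.178e+04; f → 0.02568
  f = 0.02568 → V = 3.155 m/s; Re = 2.149e+04; f → 0.02576
Converged (Δf/f < 1%). With the final f = 0.02576: V = √(2·8.83e+05·0.00813/(0.02576·56.8·989)) = 3.15 m/s.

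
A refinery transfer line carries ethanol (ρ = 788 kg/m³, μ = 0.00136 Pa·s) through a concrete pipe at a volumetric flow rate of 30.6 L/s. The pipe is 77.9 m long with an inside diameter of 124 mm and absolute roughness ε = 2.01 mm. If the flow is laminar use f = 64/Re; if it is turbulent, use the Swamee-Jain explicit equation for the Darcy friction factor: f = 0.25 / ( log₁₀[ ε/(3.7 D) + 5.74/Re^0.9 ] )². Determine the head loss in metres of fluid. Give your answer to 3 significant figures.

h_f ≈ 9.32 m

Q = 30.6 L/s = 30.6/1000 = 0.0306 m³/s.
Cross-sectional area A = πD²/4 = π(0.124)²/4 = 0.01208 m²; mean velocity V = Q/A = 0.0306/0.01208 = 2.534 m/s.
Reynolds number Re = ρVD/μ = 788 · 2.534 · 0.124 / 0.00136 = 1.821e+05.
Re > 4000 → turbulent. Relative roughness ε/D = 0.00201/0.124 = 0.0162. Swamee-Jain: f = 0.25/(log₁₀[0.0162/3.7 + 5.74/1.821e+05^0.9])² = 0.25/(log₁₀[0.00438 + 0.000106])² = 0.25/(-2.348)² = 0.04534.
Darcy-Weisbach: ΔP = f(L/D)(ρV²/2) = 0.04534·(77.9/0.124)·(788·2.534²/2) = 0.04534·628.2·2530 = 7.206e+04 Pa.
Head loss h_f = ΔP/(ρg) = 7.206e+04/(788·9.81) = 9.32 m.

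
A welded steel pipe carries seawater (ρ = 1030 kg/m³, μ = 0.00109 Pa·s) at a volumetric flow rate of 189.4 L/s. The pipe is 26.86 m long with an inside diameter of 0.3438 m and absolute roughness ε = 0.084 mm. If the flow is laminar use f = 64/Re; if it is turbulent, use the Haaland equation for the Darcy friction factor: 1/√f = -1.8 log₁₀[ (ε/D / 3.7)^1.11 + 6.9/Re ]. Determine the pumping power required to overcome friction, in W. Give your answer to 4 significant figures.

P ≈ 488.4 W

Q = 189.4 L/s = 189.4/1000 = 0.1894 m³/s.
Cross-sectional area A = πD²/4 = π(0.3438)²/4 = 0.09283 m²; mean velocity V = Q/A = 0.1894/0.09283 = 2.04 m/s.
Reynolds number Re = ρVD/μ = 1030 · 2.04 · 0.3438 / 0.00109 = 6.628e+05.
Re > 4000 → turbulent. Relative roughness ε/D = 8.4e-05/0.3438 = 0.000244. Haaland: 1/√f = -1.8 log₁₀[(0.000244/3.7)^1.11 + 6.9/6.628e+05] = -1.8 log₁₀[2.29e-05 + 1.04e-05] = 8.059, so f = 0.0154.
Darcy-Weisbach: ΔP = f(L/D)(ρV²/2) = 0.0154·(26.86/0.3438)·(1030·2.04²/2) = 0.0154·78.13·2144 = 2579 Pa.
Pumping power P = QΔP = 0.1894·2579 = 488.38 W = 488.4 W.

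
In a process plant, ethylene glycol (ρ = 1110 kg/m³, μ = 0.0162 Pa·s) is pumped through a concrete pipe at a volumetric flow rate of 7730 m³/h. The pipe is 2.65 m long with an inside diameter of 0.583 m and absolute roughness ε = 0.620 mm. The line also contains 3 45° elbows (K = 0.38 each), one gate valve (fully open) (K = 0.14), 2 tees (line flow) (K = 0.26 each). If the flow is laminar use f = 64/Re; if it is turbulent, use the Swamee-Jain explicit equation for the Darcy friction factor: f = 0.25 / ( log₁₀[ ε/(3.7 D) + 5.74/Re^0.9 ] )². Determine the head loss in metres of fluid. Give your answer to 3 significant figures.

Q = 7730 m³/h = 7730/3600 = 2.147 m³/s.
Cross-sectional area A = πD²/4 = π(0.583)²/4 = 0.2669 m²; mean velocity V = Q/A = 2.147/0.2669 = 8.044 m/s.
Reynolds number Re = ρVD/μ = 1110 · 8.044 · 0.583 / 0.0162 = 3.213e+05.
Re > 4000 → turbulent. Relative roughness ε/D = 0.00062/0.583 = 0.00106. Swamee-Jain: f = 0.25/(log₁₀[0.00106/3.7 + 5.74/3.213e+05^0.9])² = 0.25/(log₁₀[0.000287 + 6.35e-05])² = 0.25/(-3.455)² = 0.02095.
Total minor-loss coefficient ΣK = 3·0.38 + 1·0.14 + 2·0.26 = 1.8.
ΔP = [f·L/D + ΣK]·(ρV²/2) = [0.02095·2.65/0.583 + 1.8]·(1110·8.044²/2) = [0.09521 + 1.8]·3.591e+04 = 6.805e+04 Pa.
Head loss h_f = ΔP/(ρg) = 6.805e+04/(1110·9.81) = 6.25 m.

h_f ≈ 6.25 m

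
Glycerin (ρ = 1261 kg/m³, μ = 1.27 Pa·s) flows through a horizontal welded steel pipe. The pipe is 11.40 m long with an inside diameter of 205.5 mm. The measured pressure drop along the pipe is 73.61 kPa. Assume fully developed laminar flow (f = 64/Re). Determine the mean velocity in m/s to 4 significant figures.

V ≈ 6.710 m/s

For laminar flow, f = 64/Re with Re = ρVD/μ, so Darcy-Weisbach reduces to ΔP = 32μLV/D². Solving for V: V = ΔP·D²/(32μL) = 7.361e+04·(0.2055)²/(32·1.27·11.4) = 6.71 m/s.
Check: Re = ρVD/μ = 1261·6.71·0.2055/1.27 = 1369 < 2300, so the laminar assumption holds.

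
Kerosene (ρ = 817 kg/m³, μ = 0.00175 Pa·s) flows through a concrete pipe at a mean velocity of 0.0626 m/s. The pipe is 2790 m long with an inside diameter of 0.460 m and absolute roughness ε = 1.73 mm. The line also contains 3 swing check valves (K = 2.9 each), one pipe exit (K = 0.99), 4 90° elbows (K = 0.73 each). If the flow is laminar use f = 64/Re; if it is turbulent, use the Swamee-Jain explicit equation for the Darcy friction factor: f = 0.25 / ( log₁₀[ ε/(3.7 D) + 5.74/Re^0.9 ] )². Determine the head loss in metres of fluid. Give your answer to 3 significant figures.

Reynolds number Re = ρVD/μ = 817 · 0.0626 · 0.46 / 0.00175 = 1.344e+04.
Re > 4000 → turbulent. Relative roughness ε/D = 0.00173/0.46 = 0.00376. Swamee-Jain: f = 0.25/(log₁₀[0.00376/3.7 + 5.74/1.344e+04^0.9])² = 0.25/(log₁₀[0.00102 + 0.0011])² = 0.25/(-2.673)² = 0.03498.
Total minor-loss coefficient ΣK = 3·2.9 + 1·0.99 + 4·0.73 = 12.6.
ΔP = [f·L/D + ΣK]·(ρV²/2) = [0.03498·2790/0.46 + 12.6]·(817·0.0626²/2) = [212.2 + 12.6]·1.601 = 359.8 Pa.
Head loss h_f = ΔP/(ρg) = 359.8/(817·9.81) = 0.0449 m.

h_f ≈ 0.0449 m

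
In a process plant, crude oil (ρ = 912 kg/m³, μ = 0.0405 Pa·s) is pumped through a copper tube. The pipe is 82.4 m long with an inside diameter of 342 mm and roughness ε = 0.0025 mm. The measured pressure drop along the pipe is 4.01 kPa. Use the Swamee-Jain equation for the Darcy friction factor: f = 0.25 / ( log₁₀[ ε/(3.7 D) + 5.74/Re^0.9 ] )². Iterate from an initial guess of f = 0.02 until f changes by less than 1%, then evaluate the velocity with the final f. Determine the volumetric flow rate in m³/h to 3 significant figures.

Q ≈ 349 m³/h

Rearranging Darcy-Weisbach: V = √(2·ΔP·D/(f·L·ρ)). With ε/D = 2.5e-06/0.342 = 7.31e-06, iterate starting from f = 0.02:
  f = 0.02 → V = √(2·4010·0.342/(0.02·82.4·912)) = 1.351 m/s; Re = ρVD/μ = 1.04e+04; f → 0.03065
  f = 0.03065 → V = 1.091 m/s; Re = 8404; f → 0.03252
  f = 0.03252 → V = 1.059 m/s; Re = 8159; f → 0.03279
Converged (Δf/f < 1%). With the final f = 0.03279: V = √(2·4010·0.342/(0.03279·82.4·912)) = 1.055 m/s.
Q = V·A = 1.055·(π/4·0.342²) = 0.09691 m³/s = 349 m³/h.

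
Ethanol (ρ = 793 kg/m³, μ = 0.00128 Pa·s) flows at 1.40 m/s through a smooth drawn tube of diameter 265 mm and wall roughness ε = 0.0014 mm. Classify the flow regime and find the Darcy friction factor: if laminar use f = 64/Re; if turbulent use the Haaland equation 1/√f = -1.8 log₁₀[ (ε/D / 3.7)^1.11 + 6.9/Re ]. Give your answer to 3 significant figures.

f ≈ 0.0151

Re = ρVD/μ = 793·1.4·0.265/0.00128 = 2.298e+05.
Re > 4000 → turbulent. ε/D = 1.4e-06/0.265 = 5.28e-06; Haaland: 1/√f = -1.8 log₁₀[3.25e-07 + 3e-05] = 8.132, so f = 0.01512.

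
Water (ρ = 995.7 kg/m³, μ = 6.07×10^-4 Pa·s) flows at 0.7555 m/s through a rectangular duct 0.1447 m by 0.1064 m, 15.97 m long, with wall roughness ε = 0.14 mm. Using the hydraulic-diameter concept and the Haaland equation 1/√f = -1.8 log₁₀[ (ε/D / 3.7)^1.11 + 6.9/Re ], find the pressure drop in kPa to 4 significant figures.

ΔP ≈ 0.8062 kPa

Hydraulic diameter D_h = 4A/P = 4·(0.1447·0.1064)/(2·(0.1447+0.1064)) = 0.06158/0.5022 = 0.1226 m.
Re = ρVD_h/μ = 995.7·0.7555·0.1226/0.000607 = 1.52e+05.
ε/D_h = 0.00014/0.1226 = 0.00114; Haaland gives 1/√f = -1.8 log₁₀[0.000127+4.54e-05] = 6.775, so f = 0.02179.
ΔP = f(L/D_h)(ρV²/2) = 0.02179·15.97/0.1226·284.2 = 806.2 Pa.
ΔP = 0.8062 kPa.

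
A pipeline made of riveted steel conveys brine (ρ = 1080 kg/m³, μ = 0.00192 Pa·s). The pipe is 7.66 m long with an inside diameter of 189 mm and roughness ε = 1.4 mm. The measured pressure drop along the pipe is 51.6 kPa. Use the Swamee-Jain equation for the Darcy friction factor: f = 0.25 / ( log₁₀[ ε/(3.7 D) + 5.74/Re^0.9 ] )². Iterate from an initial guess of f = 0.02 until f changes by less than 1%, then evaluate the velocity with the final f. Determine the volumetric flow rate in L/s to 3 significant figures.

Q ≈ 232 L/s

Rearranging Darcy-Weisbach: V = √(2·ΔP·D/(f·L·ρ)). With ε/D = 0.0014/0.189 = 0.00741, iterate starting from f = 0.02:
  f = 0.02 → V = √(2·5.16e+04·0.189/(0.02·7.66·1080)) = 10.86 m/s; Re = ρVD/μ = 1.154e+06; f → 0.03444
  f = 0.03444 → V = 8.274 m/s; Re = 8.796e+05; f → 0.03447
Converged (Δf/f < 1%). With the final f = 0.03447: V = √(2·5.16e+04·0.189/(0.03447·7.66·1080)) = 8.27 m/s.
Q = V·A = 8.27·(π/4·0.189²) = 0.232 m³/s = 232 L/s.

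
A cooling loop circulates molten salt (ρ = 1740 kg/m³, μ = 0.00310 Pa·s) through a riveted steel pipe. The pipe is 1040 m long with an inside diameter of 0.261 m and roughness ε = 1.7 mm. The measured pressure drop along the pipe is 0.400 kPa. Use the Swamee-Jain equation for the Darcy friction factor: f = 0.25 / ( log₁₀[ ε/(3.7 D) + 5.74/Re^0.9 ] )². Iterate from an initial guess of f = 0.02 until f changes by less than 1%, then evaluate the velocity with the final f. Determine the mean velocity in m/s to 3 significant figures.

V ≈ 0.0525 m/s

Rearranging Darcy-Weisbach: V = √(2·ΔP·D/(f·L·ρ)). With ε/D = 0.0017/0.261 = 0.00651, iterate starting from f = 0.02:
  f = 0.02 → V = √(2·400·0.261/(0.02·1040·1740)) = 0.07596 m/s; Re = ρVD/μ = 1.113e+04; f → 0.03959
  f = 0.03959 → V = 0.05398 m/s; Re = 7909; f → 0.04162
  f = 0.04162 → V = 0.05265 m/s; Re = 7713; f → 0.04179
Converged (Δf/f < 1%). With the final f = 0.04179: V = √(2·400·0.261/(0.04179·1040·1740)) = 0.05255 m/s.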